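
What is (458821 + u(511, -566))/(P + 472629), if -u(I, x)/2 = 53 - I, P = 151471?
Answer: 459737/624100 ≈ 0.73664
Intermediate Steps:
u(I, x) = -106 + 2*I (u(I, x) = -2*(53 - I) = -106 + 2*I)
(458821 + u(511, -566))/(P + 472629) = (458821 + (-106 + 2*511))/(151471 + 472629) = (458821 + (-106 + 1022))/624100 = (458821 + 916)*(1/624100) = 459737*(1/624100) = 459737/624100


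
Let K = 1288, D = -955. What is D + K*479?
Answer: 615997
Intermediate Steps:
D + K*479 = -955 + 1288*479 = -955 + 616952 = 615997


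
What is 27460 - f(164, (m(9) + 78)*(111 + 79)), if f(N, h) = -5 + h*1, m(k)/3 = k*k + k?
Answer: -38655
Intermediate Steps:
m(k) = 3*k + 3*k**2 (m(k) = 3*(k*k + k) = 3*(k**2 + k) = 3*(k + k**2) = 3*k + 3*k**2)
f(N, h) = -5 + h
27460 - f(164, (m(9) + 78)*(111 + 79)) = 27460 - (-5 + (3*9*(1 + 9) + 78)*(111 + 79)) = 27460 - (-5 + (3*9*10 + 78)*190) = 27460 - (-5 + (270 + 78)*190) = 27460 - (-5 + 348*190) = 27460 - (-5 + 66120) = 27460 - 1*66115 = 27460 - 66115 = -38655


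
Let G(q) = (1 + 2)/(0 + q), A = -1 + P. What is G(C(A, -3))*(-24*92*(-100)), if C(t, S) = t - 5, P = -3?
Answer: -73600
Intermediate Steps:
A = -4 (A = -1 - 3 = -4)
C(t, S) = -5 + t
G(q) = 3/q
G(C(A, -3))*(-24*92*(-100)) = (3/(-5 - 4))*(-24*92*(-100)) = (3/(-9))*(-2208*(-100)) = (3*(-⅑))*220800 = -⅓*220800 = -73600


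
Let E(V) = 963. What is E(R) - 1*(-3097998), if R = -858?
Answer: 3098961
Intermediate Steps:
E(R) - 1*(-3097998) = 963 - 1*(-3097998) = 963 + 3097998 = 3098961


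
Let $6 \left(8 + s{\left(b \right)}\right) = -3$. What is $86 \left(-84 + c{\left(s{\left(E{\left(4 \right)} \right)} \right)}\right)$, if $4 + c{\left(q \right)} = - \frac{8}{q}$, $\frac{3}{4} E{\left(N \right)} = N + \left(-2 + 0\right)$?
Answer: $- \frac{127280}{17} \approx -7487.1$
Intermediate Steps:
$E{\left(N \right)} = - \frac{8}{3} + \frac{4 N}{3}$ ($E{\left(N \right)} = \frac{4 \left(N + \left(-2 + 0\right)\right)}{3} = \frac{4 \left(N - 2\right)}{3} = \frac{4 \left(-2 + N\right)}{3} = - \frac{8}{3} + \frac{4 N}{3}$)
$s{\left(b \right)} = - \frac{17}{2}$ ($s{\left(b \right)} = -8 + \frac{1}{6} \left(-3\right) = -8 - \frac{1}{2} = - \frac{17}{2}$)
$c{\left(q \right)} = -4 - \frac{8}{q}$
$86 \left(-84 + c{\left(s{\left(E{\left(4 \right)} \right)} \right)}\right) = 86 \left(-84 - \left(4 + \frac{8}{- \frac{17}{2}}\right)\right) = 86 \left(-84 - \frac{52}{17}\right) = 86 \left(- \frac{1480}{17}\right) = - \frac{127280}{17}$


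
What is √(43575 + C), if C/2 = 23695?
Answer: √90965 ≈ 301.60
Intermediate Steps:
C = 47390 (C = 2*23695 = 47390)
√(43575 + C) = √(43575 + 47390) = √90965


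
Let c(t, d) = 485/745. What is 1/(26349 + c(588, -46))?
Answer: 149/3926098 ≈ 3.7951e-5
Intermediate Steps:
c(t, d) = 97/149 (c(t, d) = 485*(1/745) = 97/149)
1/(26349 + c(588, -46)) = 1/(26349 + 97/149) = 1/(3926098/149) = 149/3926098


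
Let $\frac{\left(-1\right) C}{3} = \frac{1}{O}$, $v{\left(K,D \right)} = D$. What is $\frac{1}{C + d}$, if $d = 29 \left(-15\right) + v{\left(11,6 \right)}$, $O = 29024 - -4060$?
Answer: $- \frac{11028}{4731013} \approx -0.002331$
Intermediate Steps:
$O = 33084$ ($O = 29024 + 4060 = 33084$)
$C = - \frac{1}{11028}$ ($C = - \frac{3}{33084} = \left(-3\right) \frac{1}{33084} = - \frac{1}{11028} \approx -9.0678 \cdot 10^{-5}$)
$d = -429$ ($d = 29 \left(-15\right) + 6 = -435 + 6 = -429$)
$\frac{1}{C + d} = \frac{1}{- \frac{1}{11028} - 429} = \frac{1}{- \frac{4731013}{11028}} = - \frac{11028}{4731013}$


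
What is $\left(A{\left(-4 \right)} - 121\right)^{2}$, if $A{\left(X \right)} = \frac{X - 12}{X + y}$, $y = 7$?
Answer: $\frac{143641}{9} \approx 15960.0$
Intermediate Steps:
$A{\left(X \right)} = \frac{-12 + X}{7 + X}$ ($A{\left(X \right)} = \frac{X - 12}{X + 7} = \frac{-12 + X}{7 + X}$)
$\left(A{\left(-4 \right)} - 121\right)^{2} = \left(\frac{-12 - 4}{7 - 4} - 121\right)^{2} = \left(\frac{1}{3} \left(-16\right) - 121\right)^{2} = \left(- \frac{16}{3} - 121\right)^{2} = \left(- \frac{379}{3}\right)^{2} = \frac{143641}{9}$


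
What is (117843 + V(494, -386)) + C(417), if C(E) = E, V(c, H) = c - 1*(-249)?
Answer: 119003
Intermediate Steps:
V(c, H) = 249 + c (V(c, H) = c + 249 = 249 + c)
(117843 + V(494, -386)) + C(417) = (117843 + (249 + 494)) + 417 = (117843 + 743) + 417 = 118586 + 417 = 119003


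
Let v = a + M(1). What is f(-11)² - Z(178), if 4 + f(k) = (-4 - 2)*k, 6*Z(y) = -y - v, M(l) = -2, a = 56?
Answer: 11648/3 ≈ 3882.7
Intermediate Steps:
v = 54 (v = 56 - 2 = 54)
Z(y) = -9 - y/6 (Z(y) = (-y - 1*54)/6 = (-y - 54)/6 = (-54 - y)/6 = -9 - y/6)
f(k) = -4 - 6*k (f(k) = -4 + (-4 - 2)*k = -4 - 6*k)
f(-11)² - Z(178) = (-4 - 6*(-11))² - (-9 - ⅙*178) = (-4 + 66)² - (-9 - 89/3) = 62² - 1*(-116/3) = 3844 + 116/3 = 11648/3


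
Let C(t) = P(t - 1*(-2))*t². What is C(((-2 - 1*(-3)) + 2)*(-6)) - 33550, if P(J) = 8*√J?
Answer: -33550 + 10368*I ≈ -33550.0 + 10368.0*I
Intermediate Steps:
C(t) = 8*t²*√(2 + t) (C(t) = (8*√(t - 1*(-2)))*t² = (8*√(t + 2))*t² = (8*√(2 + t))*t² = 8*t²*√(2 + t))
C(((-2 - 1*(-3)) + 2)*(-6)) - 33550 = 8*(((-2 - 1*(-3)) + 2)*(-6))²*√(2 + ((-2 - 1*(-3)) + 2)*(-6)) - 33550 = 8*(((-2 + 3) + 2)*(-6))²*√(2 + ((-2 + 3) + 2)*(-6)) - 33550 = 8*((1 + 2)*(-6))²*√(2 + (1 + 2)*(-6)) - 33550 = 8*(3*(-6))²*√(2 + 3*(-6)) - 33550 = 8*(-18)²*√(2 - 18) - 33550 = 8*324*√(-16) - 33550 = 8*324*(4*I) - 33550 = 10368*I - 33550 = -33550 + 10368*I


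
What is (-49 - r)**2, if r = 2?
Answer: 2601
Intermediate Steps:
(-49 - r)**2 = (-49 - 1*2)**2 = (-49 - 2)**2 = (-51)**2 = 2601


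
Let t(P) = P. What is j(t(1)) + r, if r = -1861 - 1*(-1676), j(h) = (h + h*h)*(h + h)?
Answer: -181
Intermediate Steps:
j(h) = 2*h*(h + h**2) (j(h) = (h + h**2)*(2*h) = 2*h*(h + h**2))
r = -185 (r = -1861 + 1676 = -185)
j(t(1)) + r = 2*1**2*(1 + 1) - 185 = 2*1*2 - 185 = 4 - 185 = -181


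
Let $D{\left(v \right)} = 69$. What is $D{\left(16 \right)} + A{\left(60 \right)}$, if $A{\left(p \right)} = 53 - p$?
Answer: $62$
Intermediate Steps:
$D{\left(16 \right)} + A{\left(60 \right)} = 69 + \left(53 - 60\right) = 69 - 7 = 62$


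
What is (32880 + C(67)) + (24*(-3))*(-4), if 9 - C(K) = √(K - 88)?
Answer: 33177 - I*√21 ≈ 33177.0 - 4.5826*I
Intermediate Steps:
C(K) = 9 - √(-88 + K) (C(K) = 9 - √(K - 88) = 9 - √(-88 + K))
(32880 + C(67)) + (24*(-3))*(-4) = (32880 + (9 - √(-88 + 67))) + (24*(-3))*(-4) = (32880 + (9 - √(-21))) - 72*(-4) = (32880 + (9 - I*√21)) + 288 = (32889 - I*√21) + 288 = 33177 - I*√21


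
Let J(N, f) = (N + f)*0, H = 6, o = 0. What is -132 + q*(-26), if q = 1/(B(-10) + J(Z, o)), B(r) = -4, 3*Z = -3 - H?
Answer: -251/2 ≈ -125.50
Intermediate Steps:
Z = -3 (Z = (-3 - 1*6)/3 = (-3 - 6)/3 = (⅓)*(-9) = -3)
J(N, f) = 0
q = -¼ (q = 1/(-4 + 0) = 1/(-4) = -¼ ≈ -0.25000)
-132 + q*(-26) = -132 - ¼*(-26) = -132 + 13/2 = -251/2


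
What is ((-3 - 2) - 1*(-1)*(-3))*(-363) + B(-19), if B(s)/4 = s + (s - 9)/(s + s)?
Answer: 53788/19 ≈ 2830.9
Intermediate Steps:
B(s) = 4*s + 2*(-9 + s)/s (B(s) = 4*(s + (s - 9)/(s + s)) = 4*(s + (-9 + s)/((2*s))) = 4*(s + (-9 + s)*(1/(2*s))) = 4*(s + (-9 + s)/(2*s)) = 4*s + 2*(-9 + s)/s)
((-3 - 2) - 1*(-1)*(-3))*(-363) + B(-19) = ((-3 - 2) - 1*(-1)*(-3))*(-363) + (2 - 18/(-19) + 4*(-19)) = (-5 + 1*(-3))*(-363) + (2 - 18*(-1/19) - 76) = (-5 - 3)*(-363) + (2 + 18/19 - 76) = -8*(-363) - 1388/19 = 2904 - 1388/19 = 53788/19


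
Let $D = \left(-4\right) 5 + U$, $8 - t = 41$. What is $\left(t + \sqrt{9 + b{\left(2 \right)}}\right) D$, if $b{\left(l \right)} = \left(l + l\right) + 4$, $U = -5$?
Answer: $825 - 25 \sqrt{17} \approx 721.92$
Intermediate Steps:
$b{\left(l \right)} = 4 + 2 l$ ($b{\left(l \right)} = 2 l + 4 = 4 + 2 l$)
$t = -33$ ($t = 8 - 41 = -33$)
$D = -25$ ($D = \left(-4\right) 5 - 5 = -20 - 5 = -25$)
$\left(t + \sqrt{9 + b{\left(2 \right)}}\right) D = \left(-33 + \sqrt{9 + \left(4 + 2 \cdot 2\right)}\right) \left(-25\right) = \left(-33 + \sqrt{9 + \left(4 + 4\right)}\right) \left(-25\right) = \left(-33 + \sqrt{9 + 8}\right) \left(-25\right) = \left(-33 + \sqrt{17}\right) \left(-25\right) = 825 - 25 \sqrt{17}$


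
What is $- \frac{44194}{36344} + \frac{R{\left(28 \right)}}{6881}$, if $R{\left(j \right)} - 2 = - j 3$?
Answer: $- \frac{21934223}{17863076} \approx -1.2279$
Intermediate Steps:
$R{\left(j \right)} = 2 - 3 j$ ($R{\left(j \right)} = 2 + - j 3 = 2 - 3 j$)
$- \frac{44194}{36344} + \frac{R{\left(28 \right)}}{6881} = - \frac{44194}{36344} + \frac{2 - 84}{6881} = \left(-44194\right) \frac{1}{36344} + \left(2 - 84\right) \frac{1}{6881} = - \frac{22097}{18172} - \frac{82}{6881} = - \frac{21934223}{17863076}$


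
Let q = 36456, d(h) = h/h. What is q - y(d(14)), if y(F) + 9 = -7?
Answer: 36472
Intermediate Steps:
d(h) = 1
y(F) = -16 (y(F) = -9 - 7 = -16)
q - y(d(14)) = 36456 - 1*(-16) = 36456 + 16 = 36472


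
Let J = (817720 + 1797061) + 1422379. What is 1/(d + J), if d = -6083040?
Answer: -1/2045880 ≈ -4.8879e-7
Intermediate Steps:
J = 4037160 (J = 2614781 + 1422379 = 4037160)
1/(d + J) = 1/(-6083040 + 4037160) = 1/(-2045880) = -1/2045880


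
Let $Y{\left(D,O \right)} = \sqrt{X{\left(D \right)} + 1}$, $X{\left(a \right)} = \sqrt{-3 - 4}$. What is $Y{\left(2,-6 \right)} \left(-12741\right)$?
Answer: $- 12741 \sqrt{1 + i \sqrt{7}} \approx -17628.0 - 12182.0 i$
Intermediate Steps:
$X{\left(a \right)} = i \sqrt{7}$ ($X{\left(a \right)} = \sqrt{-7} = i \sqrt{7}$)
$Y{\left(D,O \right)} = \sqrt{1 + i \sqrt{7}}$ ($Y{\left(D,O \right)} = \sqrt{i \sqrt{7} + 1} = \sqrt{1 + i \sqrt{7}}$)
$Y{\left(2,-6 \right)} \left(-12741\right) = \sqrt{1 + i \sqrt{7}} \left(-12741\right) = - 12741 \sqrt{1 + i \sqrt{7}}$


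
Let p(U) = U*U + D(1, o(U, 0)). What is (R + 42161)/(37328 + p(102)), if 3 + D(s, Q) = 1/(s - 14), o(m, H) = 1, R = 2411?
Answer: 144859/155119 ≈ 0.93386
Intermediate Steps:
D(s, Q) = -3 + 1/(-14 + s) (D(s, Q) = -3 + 1/(s - 14) = -3 + 1/(-14 + s))
p(U) = -40/13 + U**2 (p(U) = U*U + (43 - 3*1)/(-14 + 1) = U**2 + (43 - 3)/(-13) = U**2 - 1/13*40 = U**2 - 40/13 = -40/13 + U**2)
(R + 42161)/(37328 + p(102)) = (2411 + 42161)/(37328 + (-40/13 + 102**2)) = 44572/(37328 + (-40/13 + 10404)) = 44572/(37328 + 135212/13) = 44572/(620476/13) = 44572*(13/620476) = 144859/155119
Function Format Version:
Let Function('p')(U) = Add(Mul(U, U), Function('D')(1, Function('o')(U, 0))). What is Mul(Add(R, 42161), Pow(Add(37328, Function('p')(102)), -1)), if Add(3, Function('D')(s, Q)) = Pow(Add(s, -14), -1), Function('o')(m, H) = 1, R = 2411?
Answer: Rational(144859, 155119) ≈ 0.93386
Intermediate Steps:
Function('D')(s, Q) = Add(-3, Pow(Add(-14, s), -1)) (Function('D')(s, Q) = Add(-3, Pow(Add(s, -14), -1)) = Add(-3, Pow(Add(-14, s), -1)))
Function('p')(U) = Add(Rational(-40, 13), Pow(U, 2)) (Function('p')(U) = Add(Mul(U, U), Mul(Pow(Add(-14, 1), -1), Add(43, Mul(-3, 1)))) = Add(Pow(U, 2), Mul(Pow(-13, -1), Add(43, -3))) = Add(Pow(U, 2), Mul(Rational(-1, 13), 40)) = Add(Pow(U, 2), Rational(-40, 13)) = Add(Rational(-40, 13), Pow(U, 2)))
Mul(Add(R, 42161), Pow(Add(37328, Function('p')(102)), -1)) = Mul(Add(2411, 42161), Pow(Add(37328, Add(Rational(-40, 13), Pow(102, 2))), -1)) = Mul(44572, Pow(Add(37328, Add(Rational(-40, 13), 10404)), -1)) = Mul(44572, Pow(Add(37328, Rational(135212, 13)), -1)) = Mul(44572, Pow(Rational(620476, 13), -1)) = Mul(44572, Rational(13, 620476)) = Rational(144859, 155119)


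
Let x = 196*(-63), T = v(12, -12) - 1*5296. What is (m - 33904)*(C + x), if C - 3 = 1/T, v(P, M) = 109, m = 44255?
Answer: -662810924116/5187 ≈ -1.2778e+8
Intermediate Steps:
T = -5187 (T = 109 - 1*5296 = 109 - 5296 = -5187)
x = -12348
C = 15560/5187 (C = 3 + 1/(-5187) = 3 - 1/5187 = 15560/5187 ≈ 2.9998)
(m - 33904)*(C + x) = (44255 - 33904)*(15560/5187 - 12348) = 10351*(-64033516/5187) = -662810924116/5187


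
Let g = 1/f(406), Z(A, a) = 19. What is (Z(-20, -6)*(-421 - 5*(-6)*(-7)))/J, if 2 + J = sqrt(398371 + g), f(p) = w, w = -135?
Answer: -1618515/26889772 - 35967*sqrt(201675315)/26889772 ≈ -19.055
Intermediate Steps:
f(p) = -135
g = -1/135 (g = 1/(-135) = -1/135 ≈ -0.0074074)
J = -2 + 2*sqrt(201675315)/45 (J = -2 + sqrt(398371 - 1/135) = -2 + sqrt(53780084/135) = -2 + 2*sqrt(201675315)/45 ≈ 629.17)
(Z(-20, -6)*(-421 - 5*(-6)*(-7)))/J = (19*(-421 - 5*(-6)*(-7)))/(-2 + 2*sqrt(201675315)/45) = (19*(-421 + 30*(-7)))/(-2 + 2*sqrt(201675315)/45) = (19*(-421 - 210))/(-2 + 2*sqrt(201675315)/45) = (19*(-631))/(-2 + 2*sqrt(201675315)/45) = -11989/(-2 + 2*sqrt(201675315)/45)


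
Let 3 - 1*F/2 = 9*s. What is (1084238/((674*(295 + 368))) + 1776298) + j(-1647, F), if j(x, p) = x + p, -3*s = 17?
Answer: 396536720248/223431 ≈ 1.7748e+6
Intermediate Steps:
s = -17/3 (s = -1/3*17 = -17/3 ≈ -5.6667)
F = 108 (F = 6 - 18*(-17)/3 = 6 - 2*(-51) = 6 + 102 = 108)
j(x, p) = p + x
(1084238/((674*(295 + 368))) + 1776298) + j(-1647, F) = (1084238/((674*(295 + 368))) + 1776298) + (108 - 1647) = (1084238/((674*663)) + 1776298) - 1539 = (1084238/446862 + 1776298) - 1539 = (1084238*(1/446862) + 1776298) - 1539 = (542119/223431 + 1776298) - 1539 = 396880580557/223431 - 1539 = 396536720248/223431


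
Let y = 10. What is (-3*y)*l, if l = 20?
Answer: -600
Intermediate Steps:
(-3*y)*l = -3*10*20 = -30*20 = -600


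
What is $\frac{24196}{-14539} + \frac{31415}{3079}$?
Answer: $\frac{382243201}{44765581} \approx 8.5388$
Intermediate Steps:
$\frac{24196}{-14539} + \frac{31415}{3079} = 24196 \left(- \frac{1}{14539}\right) + 31415 \cdot \frac{1}{3079} = - \frac{24196}{14539} + \frac{31415}{3079} = \frac{382243201}{44765581}$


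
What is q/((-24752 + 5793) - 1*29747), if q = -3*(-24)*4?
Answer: -144/24353 ≈ -0.0059130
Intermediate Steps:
q = 288 (q = 72*4 = 288)
q/((-24752 + 5793) - 1*29747) = 288/((-24752 + 5793) - 1*29747) = 288/(-18959 - 29747) = 288/(-48706) = 288*(-1/48706) = -144/24353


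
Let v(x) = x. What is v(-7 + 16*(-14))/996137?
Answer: -231/996137 ≈ -0.00023190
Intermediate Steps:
v(-7 + 16*(-14))/996137 = (-7 + 16*(-14))/996137 = (-7 - 224)*(1/996137) = -231*1/996137 = -231/996137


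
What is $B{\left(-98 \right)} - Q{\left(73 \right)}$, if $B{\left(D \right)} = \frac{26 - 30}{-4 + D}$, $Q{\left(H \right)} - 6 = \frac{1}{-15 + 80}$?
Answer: $- \frac{19811}{3315} \approx -5.9762$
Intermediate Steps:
$Q{\left(H \right)} = \frac{391}{65}$ ($Q{\left(H \right)} = 6 + \frac{1}{-15 + 80} = 6 + \frac{1}{65} = \frac{391}{65}$)
$B{\left(D \right)} = - \frac{4}{-4 + D}$
$B{\left(-98 \right)} - Q{\left(73 \right)} = - \frac{4}{-4 - 98} - \frac{391}{65} = - \frac{4}{-102} - \frac{391}{65} = \left(-4\right) \left(- \frac{1}{102}\right) - \frac{391}{65} = \frac{2}{51} - \frac{391}{65} = - \frac{19811}{3315}$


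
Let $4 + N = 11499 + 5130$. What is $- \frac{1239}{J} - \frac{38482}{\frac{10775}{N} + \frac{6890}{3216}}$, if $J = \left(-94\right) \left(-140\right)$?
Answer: $- \frac{77361723974421}{5609869240} \approx -13790.0$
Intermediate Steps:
$J = 13160$
$N = 16625$ ($N = -4 + \left(11499 + 5130\right) = -4 + 16629 = 16625$)
$- \frac{1239}{J} - \frac{38482}{\frac{10775}{N} + \frac{6890}{3216}} = - \frac{1239}{13160} - \frac{38482}{\frac{10775}{16625} + \frac{6890}{3216}} = \left(-1239\right) \frac{1}{13160} - \frac{38482}{10775 \cdot \frac{1}{16625} + 6890 \cdot \frac{1}{3216}} = - \frac{177}{1880} - \frac{38482}{\frac{431}{665} + \frac{3445}{1608}} = - \frac{177}{1880} - \frac{38482}{\frac{2983973}{1069320}} = - \frac{177}{1880} - \frac{41149572240}{2983973} = - \frac{77361723974421}{5609869240}$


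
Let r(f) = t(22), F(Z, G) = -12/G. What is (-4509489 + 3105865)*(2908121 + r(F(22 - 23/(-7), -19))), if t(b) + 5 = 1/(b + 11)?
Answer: -134702748012296/33 ≈ -4.0819e+12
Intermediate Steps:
t(b) = -5 + 1/(11 + b) (t(b) = -5 + 1/(b + 11) = -5 + 1/(11 + b))
r(f) = -164/33 (r(f) = (-54 - 5*22)/(11 + 22) = (-54 - 110)/33 = (1/33)*(-164) = -164/33)
(-4509489 + 3105865)*(2908121 + r(F(22 - 23/(-7), -19))) = (-4509489 + 3105865)*(2908121 - 164/33) = -1403624*95967829/33 = -134702748012296/33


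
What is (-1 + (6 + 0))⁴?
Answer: 625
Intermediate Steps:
(-1 + (6 + 0))⁴ = (-1 + 6)⁴ = 5⁴ = 625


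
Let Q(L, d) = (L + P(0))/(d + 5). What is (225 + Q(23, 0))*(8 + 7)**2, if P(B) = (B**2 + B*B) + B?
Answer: 51660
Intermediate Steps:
P(B) = B + 2*B**2 (P(B) = (B**2 + B**2) + B = 2*B**2 + B = B + 2*B**2)
Q(L, d) = L/(5 + d) (Q(L, d) = (L + 0*(1 + 2*0))/(d + 5) = (L + 0*(1 + 0))/(5 + d) = (L + 0*1)/(5 + d) = (L + 0)/(5 + d) = L/(5 + d))
(225 + Q(23, 0))*(8 + 7)**2 = (225 + 23/(5 + 0))*(8 + 7)**2 = (225 + 23/5)*15**2 = (225 + 23*(1/5))*225 = (225 + 23/5)*225 = (1148/5)*225 = 51660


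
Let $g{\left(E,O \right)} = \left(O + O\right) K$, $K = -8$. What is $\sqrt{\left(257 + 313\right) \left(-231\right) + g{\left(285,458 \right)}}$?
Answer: $i \sqrt{138998} \approx 372.82 i$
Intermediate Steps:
$g{\left(E,O \right)} = - 16 O$ ($g{\left(E,O \right)} = \left(O + O\right) \left(-8\right) = 2 O \left(-8\right) = - 16 O$)
$\sqrt{\left(257 + 313\right) \left(-231\right) + g{\left(285,458 \right)}} = \sqrt{\left(257 + 313\right) \left(-231\right) - 7328} = \sqrt{570 \left(-231\right) - 7328} = \sqrt{-131670 - 7328} = \sqrt{-138998} = i \sqrt{138998}$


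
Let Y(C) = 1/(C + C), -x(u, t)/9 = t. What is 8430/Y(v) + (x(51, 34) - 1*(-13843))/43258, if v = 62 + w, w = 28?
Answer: 65639702737/43258 ≈ 1.5174e+6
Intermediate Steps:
x(u, t) = -9*t
v = 90 (v = 62 + 28 = 90)
Y(C) = 1/(2*C)
8430/Y(v) + (x(51, 34) - 1*(-13843))/43258 = 8430/(((½)/90)) + (-9*34 - 1*(-13843))/43258 = 8430/(((½)*(1/90))) + (-306 + 13843)*(1/43258) = 8430/(1/180) + 13537*(1/43258) = 8430*180 + 13537/43258 = 1517400 + 13537/43258 = 65639702737/43258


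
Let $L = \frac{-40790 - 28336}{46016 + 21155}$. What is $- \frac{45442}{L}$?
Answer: $\frac{1526192291}{34563} \approx 44157.0$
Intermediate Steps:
$L = - \frac{69126}{67171} \approx -1.0291$
$- \frac{45442}{L} = - \frac{45442}{- \frac{69126}{67171}} = \left(-45442\right) \left(- \frac{67171}{69126}\right) = \frac{1526192291}{34563}$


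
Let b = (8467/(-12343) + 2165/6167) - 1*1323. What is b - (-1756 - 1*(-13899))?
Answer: -1025047731340/76119281 ≈ -13466.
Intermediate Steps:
b = -100731302157/76119281 (b = (8467*(-1/12343) + 2165*(1/6167)) - 1323 = (-8467/12343 + 2165/6167) - 1323 = -25493394/76119281 - 1323 = -100731302157/76119281 ≈ -1323.3)
b - (-1756 - 1*(-13899)) = -100731302157/76119281 - (-1756 - 1*(-13899)) = -100731302157/76119281 - (-1756 + 13899) = -100731302157/76119281 - 1*12143 = -100731302157/76119281 - 12143 = -1025047731340/76119281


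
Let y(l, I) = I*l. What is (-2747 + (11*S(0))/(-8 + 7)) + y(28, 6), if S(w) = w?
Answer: -2579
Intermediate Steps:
(-2747 + (11*S(0))/(-8 + 7)) + y(28, 6) = (-2747 + (11*0)/(-8 + 7)) + 6*28 = (-2747 + 0/(-1)) + 168 = (-2747 + 0*(-1)) + 168 = (-2747 + 0) + 168 = -2747 + 168 = -2579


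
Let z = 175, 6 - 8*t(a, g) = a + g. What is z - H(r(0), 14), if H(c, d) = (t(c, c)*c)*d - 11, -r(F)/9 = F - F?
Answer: 186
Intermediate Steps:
t(a, g) = 3/4 - a/8 - g/8 (t(a, g) = 3/4 - (a + g)/8 = 3/4 + (-a/8 - g/8) = 3/4 - a/8 - g/8)
r(F) = 0 (r(F) = -9*(F - F) = -9*0 = 0)
H(c, d) = -11 + c*d*(3/4 - c/4) (H(c, d) = ((3/4 - c/8 - c/8)*c)*d - 11 = ((3/4 - c/4)*c)*d - 11 = (c*(3/4 - c/4))*d - 11 = c*d*(3/4 - c/4) - 11 = -11 + c*d*(3/4 - c/4))
z - H(r(0), 14) = 175 - (-11 - 1/4*0*14*(-3 + 0)) = 175 - (-11 - 1/4*0*14*(-3)) = 175 - (-11 + 0) = 175 - 1*(-11) = 175 + 11 = 186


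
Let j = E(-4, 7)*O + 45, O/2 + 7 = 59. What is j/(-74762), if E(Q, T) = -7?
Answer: 683/74762 ≈ 0.0091357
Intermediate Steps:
O = 104 (O = -14 + 2*59 = -14 + 118 = 104)
j = -683 (j = -7*104 + 45 = -728 + 45 = -683)
j/(-74762) = -683/(-74762) = -683*(-1/74762) = 683/74762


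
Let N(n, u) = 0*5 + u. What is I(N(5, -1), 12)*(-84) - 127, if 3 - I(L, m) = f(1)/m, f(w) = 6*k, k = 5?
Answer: -169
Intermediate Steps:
N(n, u) = u (N(n, u) = 0 + u = u)
f(w) = 30 (f(w) = 6*5 = 30)
I(L, m) = 3 - 30/m
I(N(5, -1), 12)*(-84) - 127 = (3 - 30/12)*(-84) - 127 = (3 - 30*1/12)*(-84) - 127 = (3 - 5/2)*(-84) - 127 = (½)*(-84) - 127 = -42 - 127 = -169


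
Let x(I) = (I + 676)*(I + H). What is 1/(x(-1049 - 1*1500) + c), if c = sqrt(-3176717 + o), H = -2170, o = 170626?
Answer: 803517/7102035535460 - I*sqrt(3006091)/78122390890060 ≈ 1.1314e-7 - 2.2193e-11*I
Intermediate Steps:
c = I*sqrt(3006091) (c = sqrt(-3176717 + 170626) = sqrt(-3006091) = I*sqrt(3006091) ≈ 1733.8*I)
x(I) = (-2170 + I)*(676 + I) (x(I) = (I + 676)*(I - 2170) = (676 + I)*(-2170 + I) = (-2170 + I)*(676 + I))
1/(x(-1049 - 1*1500) + c) = 1/((-1466920 + (-1049 - 1*1500)**2 - 1494*(-1049 - 1*1500)) + I*sqrt(3006091)) = 1/((-1466920 + (-1049 - 1500)**2 - 1494*(-1049 - 1500)) + I*sqrt(3006091)) = 1/((-1466920 + (-2549)**2 - 1494*(-2549)) + I*sqrt(3006091)) = 1/((-1466920 + 6497401 + 3808206) + I*sqrt(3006091)) = 1/(8838687 + I*sqrt(3006091))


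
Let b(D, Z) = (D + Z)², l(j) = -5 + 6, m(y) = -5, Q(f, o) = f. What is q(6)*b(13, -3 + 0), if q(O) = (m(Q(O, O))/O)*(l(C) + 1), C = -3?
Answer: -500/3 ≈ -166.67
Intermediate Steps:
l(j) = 1
q(O) = -10/O (q(O) = (-5/O)*(1 + 1) = -5/O*2 = -10/O)
q(6)*b(13, -3 + 0) = (-10/6)*(13 + (-3 + 0))² = (-10*⅙)*(13 - 3)² = -5/3*10² = -5/3*100 = -500/3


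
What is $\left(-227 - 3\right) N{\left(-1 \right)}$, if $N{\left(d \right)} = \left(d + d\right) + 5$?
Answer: $-690$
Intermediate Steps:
$N{\left(d \right)} = 5 + 2 d$ ($N{\left(d \right)} = 2 d + 5 = 5 + 2 d$)
$\left(-227 - 3\right) N{\left(-1 \right)} = \left(-227 - 3\right) \left(5 + 2 \left(-1\right)\right) = - 230 \left(5 - 2\right) = \left(-230\right) 3 = -690$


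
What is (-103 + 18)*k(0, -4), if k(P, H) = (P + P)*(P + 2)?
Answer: 0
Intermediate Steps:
k(P, H) = 2*P*(2 + P) (k(P, H) = (2*P)*(2 + P) = 2*P*(2 + P))
(-103 + 18)*k(0, -4) = (-103 + 18)*(2*0*(2 + 0)) = -170*0*2 = -85*0 = 0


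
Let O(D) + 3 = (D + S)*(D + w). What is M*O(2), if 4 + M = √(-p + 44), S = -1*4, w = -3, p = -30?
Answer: 4 - √74 ≈ -4.6023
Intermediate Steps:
S = -4
O(D) = -3 + (-4 + D)*(-3 + D) (O(D) = -3 + (D - 4)*(D - 3) = -3 + (-4 + D)*(-3 + D))
M = -4 + √74 (M = -4 + √(-1*(-30) + 44) = -4 + √(30 + 44) = -4 + √74 ≈ 4.6023)
M*O(2) = (-4 + √74)*(9 + 2² - 7*2) = (-4 + √74)*(9 + 4 - 14) = (-4 + √74)*(-1) = 4 - √74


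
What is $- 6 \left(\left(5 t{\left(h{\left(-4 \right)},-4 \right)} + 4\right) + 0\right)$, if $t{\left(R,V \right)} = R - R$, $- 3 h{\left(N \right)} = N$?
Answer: $-24$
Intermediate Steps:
$h{\left(N \right)} = - \frac{N}{3}$
$t{\left(R,V \right)} = 0$
$- 6 \left(\left(5 t{\left(h{\left(-4 \right)},-4 \right)} + 4\right) + 0\right) = - 6 \left(\left(5 \cdot 0 + 4\right) + 0\right) = - 6 \left(\left(0 + 4\right) + 0\right) = - 6 \left(4 + 0\right) = \left(-6\right) 4 = -24$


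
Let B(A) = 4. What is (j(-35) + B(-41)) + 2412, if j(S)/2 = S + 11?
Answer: 2368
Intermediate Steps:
j(S) = 22 + 2*S (j(S) = 2*(S + 11) = 2*(11 + S) = 22 + 2*S)
(j(-35) + B(-41)) + 2412 = ((22 + 2*(-35)) + 4) + 2412 = ((22 - 70) + 4) + 2412 = (-48 + 4) + 2412 = -44 + 2412 = 2368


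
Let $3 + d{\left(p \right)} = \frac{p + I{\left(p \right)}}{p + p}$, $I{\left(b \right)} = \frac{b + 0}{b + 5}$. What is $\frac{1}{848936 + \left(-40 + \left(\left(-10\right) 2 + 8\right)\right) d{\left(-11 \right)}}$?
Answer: $\frac{3}{2547211} \approx 1.1778 \cdot 10^{-6}$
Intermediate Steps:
$I{\left(b \right)} = \frac{b}{5 + b}$
$d{\left(p \right)} = -3 + \frac{p + \frac{p}{5 + p}}{2 p}$ ($d{\left(p \right)} = -3 + \frac{p + \frac{p}{5 + p}}{p + p} = -3 + \frac{p + \frac{p}{5 + p}}{2 p}$)
$\frac{1}{848936 + \left(-40 + \left(\left(-10\right) 2 + 8\right)\right) d{\left(-11 \right)}} = \frac{1}{848936 + \left(-40 + \left(\left(-10\right) 2 + 8\right)\right) \frac{-24 - -55}{2 \left(5 - 11\right)}} = \frac{1}{848936 + \left(-40 + \left(-20 + 8\right)\right) \frac{-24 + 55}{2 \left(-6\right)}} = \frac{1}{848936 + \left(-40 - 12\right) \frac{1}{2} \left(- \frac{1}{6}\right) 31} = \frac{1}{848936 - - \frac{403}{3}} = \frac{1}{848936 + \frac{403}{3}} = \frac{1}{\frac{2547211}{3}} = \frac{3}{2547211}$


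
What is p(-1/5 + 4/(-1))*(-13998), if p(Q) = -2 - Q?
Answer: -153978/5 ≈ -30796.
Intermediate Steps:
p(-1/5 + 4/(-1))*(-13998) = (-2 - (-1/5 + 4/(-1)))*(-13998) = (-2 - (-1*⅕ + 4*(-1)))*(-13998) = (-2 - (-⅕ - 4))*(-13998) = (-2 - 1*(-21/5))*(-13998) = (-2 + 21/5)*(-13998) = (11/5)*(-13998) = -153978/5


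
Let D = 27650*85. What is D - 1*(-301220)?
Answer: 2651470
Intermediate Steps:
D = 2350250
D - 1*(-301220) = 2350250 - 1*(-301220) = 2350250 + 301220 = 2651470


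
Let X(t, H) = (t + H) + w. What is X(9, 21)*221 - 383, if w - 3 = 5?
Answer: 8015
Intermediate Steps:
w = 8 (w = 3 + 5 = 8)
X(t, H) = 8 + H + t (X(t, H) = (t + H) + 8 = (H + t) + 8 = 8 + H + t)
X(9, 21)*221 - 383 = (8 + 21 + 9)*221 - 383 = 38*221 - 383 = 8398 - 383 = 8015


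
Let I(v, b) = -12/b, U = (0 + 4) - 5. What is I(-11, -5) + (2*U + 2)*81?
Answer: 12/5 ≈ 2.4000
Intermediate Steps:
U = -1 (U = 4 - 5 = -1)
I(-11, -5) + (2*U + 2)*81 = -12/(-5) + (2*(-1) + 2)*81 = -12*(-⅕) + (-2 + 2)*81 = 12/5 + 0*81 = 12/5 + 0 = 12/5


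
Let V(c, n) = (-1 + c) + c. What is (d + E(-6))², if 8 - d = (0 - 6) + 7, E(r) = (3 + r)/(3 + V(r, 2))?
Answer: 5329/100 ≈ 53.290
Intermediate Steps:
V(c, n) = -1 + 2*c
E(r) = (3 + r)/(2 + 2*r) (E(r) = (3 + r)/(3 + (-1 + 2*r)) = (3 + r)/(2 + 2*r))
d = 7 (d = 8 - ((0 - 6) + 7) = 8 - (-6 + 7) = 8 - 1*1 = 8 - 1 = 7)
(d + E(-6))² = (7 + (3 - 6)/(2*(1 - 6)))² = (7 + (½)*(-3)/(-5))² = (7 + (½)*(-⅕)*(-3))² = (7 + 3/10)² = (73/10)² = 5329/100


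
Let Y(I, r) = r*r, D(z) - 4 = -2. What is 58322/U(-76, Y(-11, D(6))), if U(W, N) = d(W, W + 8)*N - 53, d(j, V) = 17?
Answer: 58322/15 ≈ 3888.1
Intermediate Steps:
D(z) = 2 (D(z) = 4 - 2 = 2)
Y(I, r) = r²
U(W, N) = -53 + 17*N (U(W, N) = 17*N - 53 = -53 + 17*N)
58322/U(-76, Y(-11, D(6))) = 58322/(-53 + 17*2²) = 58322/(-53 + 17*4) = 58322/(-53 + 68) = 58322/15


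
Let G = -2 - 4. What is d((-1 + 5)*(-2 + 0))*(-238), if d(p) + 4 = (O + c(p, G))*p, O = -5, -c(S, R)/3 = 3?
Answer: -25704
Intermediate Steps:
G = -6
c(S, R) = -9 (c(S, R) = -3*3 = -9)
d(p) = -4 - 14*p (d(p) = -4 + (-5 - 9)*p = -4 - 14*p)
d((-1 + 5)*(-2 + 0))*(-238) = (-4 - 14*(-1 + 5)*(-2 + 0))*(-238) = (-4 - 56*(-2))*(-238) = (-4 - 14*(-8))*(-238) = (-4 + 112)*(-238) = 108*(-238) = -25704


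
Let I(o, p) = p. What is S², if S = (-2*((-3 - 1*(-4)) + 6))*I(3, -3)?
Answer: 1764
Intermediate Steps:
S = 42 (S = -2*((-3 - 1*(-4)) + 6)*(-3) = -2*((-3 + 4) + 6)*(-3) = -2*(1 + 6)*(-3) = -2*7*(-3) = -14*(-3) = 42)
S² = 42² = 1764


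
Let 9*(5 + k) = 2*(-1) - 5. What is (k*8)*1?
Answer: -416/9 ≈ -46.222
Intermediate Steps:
k = -52/9 (k = -5 + (2*(-1) - 5)/9 = -5 + (-2 - 5)/9 = -5 + (⅑)*(-7) = -5 - 7/9 = -52/9 ≈ -5.7778)
(k*8)*1 = -52/9*8*1 = -416/9*1 = -416/9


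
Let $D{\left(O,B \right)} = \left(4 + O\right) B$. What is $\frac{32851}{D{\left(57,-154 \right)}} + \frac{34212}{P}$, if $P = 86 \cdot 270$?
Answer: $- \frac{5254913}{2596770} \approx -2.0236$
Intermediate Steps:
$P = 23220$
$D{\left(O,B \right)} = B \left(4 + O\right)$
$\frac{32851}{D{\left(57,-154 \right)}} + \frac{34212}{P} = \frac{32851}{\left(-154\right) \left(4 + 57\right)} + \frac{34212}{23220} = \frac{32851}{\left(-154\right) 61} + 34212 \cdot \frac{1}{23220} = \frac{32851}{-9394} + \frac{2851}{1935} = 32851 \left(- \frac{1}{9394}\right) + \frac{2851}{1935} = - \frac{4693}{1342} + \frac{2851}{1935} = - \frac{5254913}{2596770}$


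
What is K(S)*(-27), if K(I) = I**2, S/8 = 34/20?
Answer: -124848/25 ≈ -4993.9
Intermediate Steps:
S = 68/5 (S = 8*(34/20) = 8*(34*(1/20)) = 8*(17/10) = 68/5 ≈ 13.600)
K(S)*(-27) = (68/5)**2*(-27) = (4624/25)*(-27) = -124848/25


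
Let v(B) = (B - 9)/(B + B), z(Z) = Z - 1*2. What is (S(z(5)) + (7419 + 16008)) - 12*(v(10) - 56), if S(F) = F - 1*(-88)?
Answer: 120947/5 ≈ 24189.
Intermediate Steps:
z(Z) = -2 + Z (z(Z) = Z - 2 = -2 + Z)
v(B) = (-9 + B)/(2*B) (v(B) = (-9 + B)/((2*B)) = (-9 + B)*(1/(2*B)) = (-9 + B)/(2*B))
S(F) = 88 + F (S(F) = F + 88 = 88 + F)
(S(z(5)) + (7419 + 16008)) - 12*(v(10) - 56) = ((88 + (-2 + 5)) + (7419 + 16008)) - 12*((½)*(-9 + 10)/10 - 56) = ((88 + 3) + 23427) - 12*((½)*(⅒)*1 - 56) = (91 + 23427) - 12*(1/20 - 56) = 23518 - 12*(-1119/20) = 23518 + 3357/5 = 120947/5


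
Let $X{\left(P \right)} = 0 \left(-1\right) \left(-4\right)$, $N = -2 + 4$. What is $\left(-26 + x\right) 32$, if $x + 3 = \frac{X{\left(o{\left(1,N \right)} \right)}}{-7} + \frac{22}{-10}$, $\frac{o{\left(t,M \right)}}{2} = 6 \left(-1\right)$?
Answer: $- \frac{4992}{5} \approx -998.4$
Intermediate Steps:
$N = 2$
$o{\left(t,M \right)} = -12$ ($o{\left(t,M \right)} = 2 \cdot 6 \left(-1\right) = 2 \left(-6\right) = -12$)
$X{\left(P \right)} = 0$ ($X{\left(P \right)} = 0 \left(-4\right) = 0$)
$x = - \frac{26}{5}$ ($x = -3 + \left(\frac{0}{-7} + \frac{22}{-10}\right) = -3 + \left(0 \left(- \frac{1}{7}\right) + 22 \left(- \frac{1}{10}\right)\right) = -3 + \left(0 - \frac{11}{5}\right) = -3 - \frac{11}{5} = - \frac{26}{5} \approx -5.2$)
$\left(-26 + x\right) 32 = \left(-26 - \frac{26}{5}\right) 32 = \left(- \frac{156}{5}\right) 32 = - \frac{4992}{5}$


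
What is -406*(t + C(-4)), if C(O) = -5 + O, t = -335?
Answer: 139664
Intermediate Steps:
-406*(t + C(-4)) = -406*(-335 + (-5 - 4)) = -406*(-335 - 9) = -406*(-344) = 139664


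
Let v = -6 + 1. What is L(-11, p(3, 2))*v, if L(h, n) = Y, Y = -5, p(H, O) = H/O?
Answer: 25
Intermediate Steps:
L(h, n) = -5
v = -5
L(-11, p(3, 2))*v = -5*(-5) = 25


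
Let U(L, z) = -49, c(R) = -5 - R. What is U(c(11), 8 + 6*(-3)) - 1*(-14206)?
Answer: 14157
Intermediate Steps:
U(c(11), 8 + 6*(-3)) - 1*(-14206) = -49 - 1*(-14206) = -49 + 14206 = 14157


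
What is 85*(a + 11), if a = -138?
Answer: -10795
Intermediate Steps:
85*(a + 11) = 85*(-138 + 11) = 85*(-127) = -10795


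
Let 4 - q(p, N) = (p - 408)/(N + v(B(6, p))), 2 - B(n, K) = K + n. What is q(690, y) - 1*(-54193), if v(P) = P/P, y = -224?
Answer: 12086213/223 ≈ 54198.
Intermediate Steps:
B(n, K) = 2 - K - n (B(n, K) = 2 - (K + n) = 2 + (-K - n) = 2 - K - n)
v(P) = 1
q(p, N) = 4 - (-408 + p)/(1 + N) (q(p, N) = 4 - (p - 408)/(N + 1) = 4 - (-408 + p)/(1 + N))
q(690, y) - 1*(-54193) = (412 - 1*690 + 4*(-224))/(1 - 224) - 1*(-54193) = (412 - 690 - 896)/(-223) + 54193 = -1/223*(-1174) + 54193 = 1174/223 + 54193 = 12086213/223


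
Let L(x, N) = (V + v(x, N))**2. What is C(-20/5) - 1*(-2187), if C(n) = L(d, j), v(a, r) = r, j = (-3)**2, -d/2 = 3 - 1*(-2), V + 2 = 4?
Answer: 2308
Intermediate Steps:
V = 2 (V = -2 + 4 = 2)
d = -10 (d = -2*(3 - 1*(-2)) = -2*(3 + 2) = -2*5 = -10)
j = 9
L(x, N) = (2 + N)**2
C(n) = 121 (C(n) = (2 + 9)**2 = 11**2 = 121)
C(-20/5) - 1*(-2187) = 121 - 1*(-2187) = 121 + 2187 = 2308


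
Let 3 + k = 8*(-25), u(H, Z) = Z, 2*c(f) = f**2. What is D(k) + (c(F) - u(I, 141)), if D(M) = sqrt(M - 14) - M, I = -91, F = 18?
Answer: 224 + I*sqrt(217) ≈ 224.0 + 14.731*I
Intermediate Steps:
c(f) = f**2/2
k = -203 (k = -3 + 8*(-25) = -3 - 200 = -203)
D(M) = sqrt(-14 + M) - M
D(k) + (c(F) - u(I, 141)) = (sqrt(-14 - 203) - 1*(-203)) + ((1/2)*18**2 - 1*141) = (sqrt(-217) + 203) + ((1/2)*324 - 141) = (I*sqrt(217) + 203) + (162 - 141) = (203 + I*sqrt(217)) + 21 = 224 + I*sqrt(217)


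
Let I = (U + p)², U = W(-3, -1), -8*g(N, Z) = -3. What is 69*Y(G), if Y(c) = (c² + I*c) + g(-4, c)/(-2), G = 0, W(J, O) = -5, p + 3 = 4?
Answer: -207/16 ≈ -12.938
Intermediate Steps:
p = 1 (p = -3 + 4 = 1)
g(N, Z) = 3/8 (g(N, Z) = -⅛*(-3) = 3/8)
U = -5
I = 16 (I = (-5 + 1)² = (-4)² = 16)
Y(c) = -3/16 + c² + 16*c (Y(c) = (c² + 16*c) + (3/8)/(-2) = (c² + 16*c) + (3/8)*(-½) = (c² + 16*c) - 3/16 = -3/16 + c² + 16*c)
69*Y(G) = 69*(-3/16 + 0² + 16*0) = 69*(-3/16 + 0 + 0) = 69*(-3/16) = -207/16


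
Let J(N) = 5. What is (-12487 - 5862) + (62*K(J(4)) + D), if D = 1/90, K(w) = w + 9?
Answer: -1573289/90 ≈ -17481.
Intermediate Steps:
K(w) = 9 + w
D = 1/90 ≈ 0.011111
(-12487 - 5862) + (62*K(J(4)) + D) = (-12487 - 5862) + (62*(9 + 5) + 1/90) = -18349 + (62*14 + 1/90) = -18349 + (868 + 1/90) = -18349 + 78121/90 = -1573289/90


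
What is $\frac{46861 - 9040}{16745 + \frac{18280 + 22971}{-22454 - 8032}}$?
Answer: $\frac{1153011006}{510446819} \approx 2.2588$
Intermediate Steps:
$\frac{46861 - 9040}{16745 + \frac{18280 + 22971}{-22454 - 8032}} = \frac{37821}{16745 + \frac{41251}{-30486}} = \frac{37821}{16745 + 41251 \left(- \frac{1}{30486}\right)} = \frac{37821}{16745 - \frac{41251}{30486}} = \frac{37821}{\frac{510446819}{30486}} = 37821 \cdot \frac{30486}{510446819} = \frac{1153011006}{510446819}$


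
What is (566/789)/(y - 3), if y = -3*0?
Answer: -566/2367 ≈ -0.23912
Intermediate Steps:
y = 0
(566/789)/(y - 3) = (566/789)/(0 - 3) = (566*(1/789))/(-3) = (566/789)*(-⅓) = -566/2367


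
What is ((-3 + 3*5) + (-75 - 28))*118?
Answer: -10738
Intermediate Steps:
((-3 + 3*5) + (-75 - 28))*118 = ((-3 + 15) - 103)*118 = (12 - 103)*118 = -91*118 = -10738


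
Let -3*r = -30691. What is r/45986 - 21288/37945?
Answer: -1772279909/5234816310 ≈ -0.33856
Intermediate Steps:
r = 30691/3 (r = -1/3*(-30691) = 30691/3 ≈ 10230.)
r/45986 - 21288/37945 = (30691/3)/45986 - 21288/37945 = (30691/3)*(1/45986) - 21288*1/37945 = 30691/137958 - 21288/37945 = -1772279909/5234816310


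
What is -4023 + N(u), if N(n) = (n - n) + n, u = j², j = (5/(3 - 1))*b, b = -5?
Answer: -15467/4 ≈ -3866.8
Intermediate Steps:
j = -25/2 (j = (5/(3 - 1))*(-5) = (5/2)*(-5) = -25/2 ≈ -12.500)
u = 625/4 (u = (-25/2)² = 625/4 ≈ 156.25)
N(n) = n (N(n) = 0 + n = n)
-4023 + N(u) = -4023 + 625/4 = -15467/4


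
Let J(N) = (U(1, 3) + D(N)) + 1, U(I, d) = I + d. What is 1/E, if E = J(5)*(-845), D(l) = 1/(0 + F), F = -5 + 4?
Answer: -1/3380 ≈ -0.00029586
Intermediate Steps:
F = -1
D(l) = -1 (D(l) = 1/(0 - 1) = 1/(-1) = -1)
J(N) = 4 (J(N) = ((1 + 3) - 1) + 1 = (4 - 1) + 1 = 3 + 1 = 4)
E = -3380 (E = 4*(-845) = -3380)
1/E = 1/(-3380) = -1/3380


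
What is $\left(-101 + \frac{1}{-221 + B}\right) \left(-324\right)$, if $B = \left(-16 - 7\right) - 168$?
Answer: $\frac{3370653}{103} \approx 32725.0$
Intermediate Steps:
$B = -191$ ($B = -23 - 168 = -191$)
$\left(-101 + \frac{1}{-221 + B}\right) \left(-324\right) = \left(-101 + \frac{1}{-221 - 191}\right) \left(-324\right) = \left(-101 + \frac{1}{-412}\right) \left(-324\right) = \left(-101 - \frac{1}{412}\right) \left(-324\right) = \left(- \frac{41613}{412}\right) \left(-324\right) = \frac{3370653}{103}$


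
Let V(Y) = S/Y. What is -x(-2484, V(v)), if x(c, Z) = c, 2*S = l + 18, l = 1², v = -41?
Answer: 2484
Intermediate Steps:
l = 1
S = 19/2 (S = (1 + 18)/2 = (½)*19 = 19/2 ≈ 9.5000)
V(Y) = 19/(2*Y)
-x(-2484, V(v)) = -1*(-2484) = 2484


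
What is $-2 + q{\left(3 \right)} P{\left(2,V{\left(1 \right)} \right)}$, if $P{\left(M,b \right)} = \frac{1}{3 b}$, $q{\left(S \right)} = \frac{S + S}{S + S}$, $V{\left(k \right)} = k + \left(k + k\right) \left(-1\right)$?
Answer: $- \frac{7}{3} \approx -2.3333$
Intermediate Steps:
$V{\left(k \right)} = - k$ ($V{\left(k \right)} = k + 2 k \left(-1\right) = k - 2 k = - k$)
$q{\left(S \right)} = 1$ ($q{\left(S \right)} = \frac{2 S}{2 S} = 2 S \frac{1}{2 S} = 1$)
$P{\left(M,b \right)} = \frac{1}{3 b}$
$-2 + q{\left(3 \right)} P{\left(2,V{\left(1 \right)} \right)} = -2 + 1 \frac{1}{3 \left(\left(-1\right) 1\right)} = -2 + 1 \frac{1}{3 \left(-1\right)} = -2 + 1 \cdot \frac{1}{3} \left(-1\right) = -2 + 1 \left(- \frac{1}{3}\right) = -2 - \frac{1}{3} = - \frac{7}{3}$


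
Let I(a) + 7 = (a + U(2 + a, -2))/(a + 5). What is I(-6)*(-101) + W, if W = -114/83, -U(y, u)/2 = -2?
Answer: 41801/83 ≈ 503.63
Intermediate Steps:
U(y, u) = 4 (U(y, u) = -2*(-2) = 4)
W = -114/83 (W = -114*1/83 = -114/83 ≈ -1.3735)
I(a) = -7 + (4 + a)/(5 + a) (I(a) = -7 + (a + 4)/(a + 5) = -7 + (4 + a)/(5 + a))
I(-6)*(-101) + W = ((-31 - 6*(-6))/(5 - 6))*(-101) - 114/83 = ((-31 + 36)/(-1))*(-101) - 114/83 = -1*5*(-101) - 114/83 = -5*(-101) - 114/83 = 505 - 114/83 = 41801/83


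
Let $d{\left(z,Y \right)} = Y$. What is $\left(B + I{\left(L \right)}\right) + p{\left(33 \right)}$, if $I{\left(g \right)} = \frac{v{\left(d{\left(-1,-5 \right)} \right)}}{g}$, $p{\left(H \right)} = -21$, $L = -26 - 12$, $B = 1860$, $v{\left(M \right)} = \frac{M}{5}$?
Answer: $\frac{69883}{38} \approx 1839.0$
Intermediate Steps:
$v{\left(M \right)} = \frac{M}{5}$ ($v{\left(M \right)} = M \frac{1}{5} = \frac{M}{5}$)
$L = -38$ ($L = -26 - 12 = -38$)
$I{\left(g \right)} = - \frac{1}{g}$ ($I{\left(g \right)} = \frac{\frac{1}{5} \left(-5\right)}{g} = - \frac{1}{g}$)
$\left(B + I{\left(L \right)}\right) + p{\left(33 \right)} = \left(1860 - \frac{1}{-38}\right) - 21 = \left(1860 - - \frac{1}{38}\right) - 21 = \left(1860 + \frac{1}{38}\right) - 21 = \frac{70681}{38} - 21 = \frac{69883}{38}$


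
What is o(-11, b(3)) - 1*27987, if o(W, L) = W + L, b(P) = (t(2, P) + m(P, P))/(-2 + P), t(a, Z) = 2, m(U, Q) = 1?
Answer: -27995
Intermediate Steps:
b(P) = 3/(-2 + P) (b(P) = (2 + 1)/(-2 + P) = 3/(-2 + P))
o(W, L) = L + W
o(-11, b(3)) - 1*27987 = (3/(-2 + 3) - 11) - 1*27987 = (3/1 - 11) - 27987 = (3*1 - 11) - 27987 = (3 - 11) - 27987 = -8 - 27987 = -27995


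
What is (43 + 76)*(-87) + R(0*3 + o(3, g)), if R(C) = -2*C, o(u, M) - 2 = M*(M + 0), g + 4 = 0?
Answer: -10389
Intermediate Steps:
g = -4 (g = -4 + 0 = -4)
o(u, M) = 2 + M² (o(u, M) = 2 + M*(M + 0) = 2 + M*M = 2 + M²)
(43 + 76)*(-87) + R(0*3 + o(3, g)) = (43 + 76)*(-87) - 2*(0*3 + (2 + (-4)²)) = 119*(-87) - 2*(0 + (2 + 16)) = -10353 - 2*(0 + 18) = -10353 - 2*18 = -10353 - 36 = -10389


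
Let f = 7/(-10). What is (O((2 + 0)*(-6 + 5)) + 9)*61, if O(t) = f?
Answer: 5063/10 ≈ 506.30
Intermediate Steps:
f = -7/10 (f = 7*(-1/10) = -7/10 ≈ -0.70000)
O(t) = -7/10
(O((2 + 0)*(-6 + 5)) + 9)*61 = (-7/10 + 9)*61 = (83/10)*61 = 5063/10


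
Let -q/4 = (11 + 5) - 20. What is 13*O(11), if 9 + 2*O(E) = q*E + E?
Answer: 1157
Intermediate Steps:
q = 16 (q = -4*((11 + 5) - 20) = -4*(16 - 20) = -4*(-4) = 16)
O(E) = -9/2 + 17*E/2 (O(E) = -9/2 + (16*E + E)/2 = -9/2 + (17*E)/2 = -9/2 + 17*E/2)
13*O(11) = 13*(-9/2 + (17/2)*11) = 13*(-9/2 + 187/2) = 13*89 = 1157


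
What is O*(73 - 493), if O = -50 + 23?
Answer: 11340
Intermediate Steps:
O = -27
O*(73 - 493) = -27*(73 - 493) = -27*(-420) = 11340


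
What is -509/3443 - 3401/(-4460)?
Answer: 9439503/15355780 ≈ 0.61472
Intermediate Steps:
-509/3443 - 3401/(-4460) = -509*1/3443 - 3401*(-1/4460) = -509/3443 + 3401/4460 = 9439503/15355780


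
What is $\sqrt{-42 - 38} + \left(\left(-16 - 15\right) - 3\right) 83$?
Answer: $-2822 + 4 i \sqrt{5} \approx -2822.0 + 8.9443 i$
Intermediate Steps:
$\sqrt{-42 - 38} + \left(\left(-16 - 15\right) - 3\right) 83 = \sqrt{-80} + \left(-31 - 3\right) 83 = 4 i \sqrt{5} - 2822 = -2822 + 4 i \sqrt{5}$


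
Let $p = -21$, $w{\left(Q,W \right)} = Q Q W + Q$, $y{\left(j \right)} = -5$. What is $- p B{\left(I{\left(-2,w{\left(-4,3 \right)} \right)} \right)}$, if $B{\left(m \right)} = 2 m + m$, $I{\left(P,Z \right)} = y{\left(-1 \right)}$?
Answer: $-315$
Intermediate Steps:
$w{\left(Q,W \right)} = Q + W Q^{2}$ ($w{\left(Q,W \right)} = Q^{2} W + Q = W Q^{2} + Q = Q + W Q^{2}$)
$I{\left(P,Z \right)} = -5$
$B{\left(m \right)} = 3 m$
$- p B{\left(I{\left(-2,w{\left(-4,3 \right)} \right)} \right)} = \left(-1\right) \left(-21\right) 3 \left(-5\right) = 21 \left(-15\right) = -315$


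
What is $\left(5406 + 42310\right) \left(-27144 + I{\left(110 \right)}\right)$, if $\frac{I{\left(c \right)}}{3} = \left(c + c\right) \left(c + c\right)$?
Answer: $5633160096$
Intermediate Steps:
$I{\left(c \right)} = 12 c^{2}$ ($I{\left(c \right)} = 3 \left(c + c\right) \left(c + c\right) = 3 \cdot 2 c 2 c = 3 \cdot 4 c^{2} = 12 c^{2}$)
$\left(5406 + 42310\right) \left(-27144 + I{\left(110 \right)}\right) = \left(5406 + 42310\right) \left(-27144 + 12 \cdot 110^{2}\right) = 47716 \left(-27144 + 12 \cdot 12100\right) = 47716 \left(-27144 + 145200\right) = 47716 \cdot 118056 = 5633160096$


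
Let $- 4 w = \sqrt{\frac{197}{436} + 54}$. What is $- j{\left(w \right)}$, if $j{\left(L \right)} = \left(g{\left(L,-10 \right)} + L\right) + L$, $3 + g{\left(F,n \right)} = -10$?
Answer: $13 + \frac{\sqrt{2587769}}{436} \approx 16.69$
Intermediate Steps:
$g{\left(F,n \right)} = -13$ ($g{\left(F,n \right)} = -3 - 10 = -13$)
$w = - \frac{\sqrt{2587769}}{872}$ ($w = - \frac{\sqrt{\frac{197}{436} + 54}}{4} = - \frac{\sqrt{\frac{23741}{436}}}{4} = - \frac{\frac{1}{218} \sqrt{2587769}}{4} = - \frac{\sqrt{2587769}}{872} \approx -1.8448$)
$j{\left(L \right)} = -13 + 2 L$ ($j{\left(L \right)} = \left(-13 + L\right) + L = -13 + 2 L$)
$- j{\left(w \right)} = - (-13 + 2 \left(- \frac{\sqrt{2587769}}{872}\right)) = - (-13 - \frac{\sqrt{2587769}}{436}) = 13 + \frac{\sqrt{2587769}}{436}$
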